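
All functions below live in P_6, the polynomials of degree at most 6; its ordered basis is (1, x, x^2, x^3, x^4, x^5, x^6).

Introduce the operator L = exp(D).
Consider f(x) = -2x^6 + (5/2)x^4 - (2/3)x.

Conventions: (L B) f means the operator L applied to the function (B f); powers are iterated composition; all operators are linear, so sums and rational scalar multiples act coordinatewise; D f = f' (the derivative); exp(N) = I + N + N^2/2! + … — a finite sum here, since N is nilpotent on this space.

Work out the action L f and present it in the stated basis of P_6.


order-1 term: -12x^5 + 10x^3 - 2/3
order-2 term: -30x^4 + 15x^2
order-3 term: -40x^3 + 10x
order-4 term: -30x^2 + 5/2
order-5 term: -12x
order-6 term: -2
the series for exp(D) f terminates at order 6
exp(D) f = -2x^6 - 12x^5 - (55/2)x^4 - 30x^3 - 15x^2 - (8/3)x - 1/6

g(x) = -2x^6 - 12x^5 - (55/2)x^4 - 30x^3 - 15x^2 - (8/3)x - 1/6


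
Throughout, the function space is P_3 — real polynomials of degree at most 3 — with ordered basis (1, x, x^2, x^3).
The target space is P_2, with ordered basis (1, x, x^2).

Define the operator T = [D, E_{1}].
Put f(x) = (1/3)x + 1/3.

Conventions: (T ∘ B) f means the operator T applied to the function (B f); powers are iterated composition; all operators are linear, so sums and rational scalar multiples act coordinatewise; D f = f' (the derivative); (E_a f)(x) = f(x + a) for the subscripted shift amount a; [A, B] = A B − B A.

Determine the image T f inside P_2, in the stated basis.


g(x) = 0

E_{1} f = (1/3)x + 2/3
D E_{1} f = 1/3
D f = 1/3
E_{1} D f = 1/3
[D, E_{1}] f = 0


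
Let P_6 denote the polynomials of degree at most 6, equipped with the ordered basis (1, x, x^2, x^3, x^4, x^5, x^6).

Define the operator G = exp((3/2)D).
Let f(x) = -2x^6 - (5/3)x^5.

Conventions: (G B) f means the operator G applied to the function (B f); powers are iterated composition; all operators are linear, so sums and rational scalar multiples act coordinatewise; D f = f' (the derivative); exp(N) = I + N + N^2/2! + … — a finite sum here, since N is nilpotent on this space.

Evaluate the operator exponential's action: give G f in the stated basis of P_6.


g(x) = -2x^6 - (59/3)x^5 - 80x^4 - (345/2)x^3 - (1665/8)x^2 - (2133/16)x - 567/16

order-1 term: -18x^5 - (25/2)x^4
order-2 term: -(135/2)x^4 - (75/2)x^3
order-3 term: -135x^3 - (225/4)x^2
order-4 term: -(1215/8)x^2 - (675/16)x
order-5 term: -(729/8)x - 405/32
order-6 term: -729/32
the series for exp((3/2)D) f terminates at order 6
exp((3/2)D) f = -2x^6 - (59/3)x^5 - 80x^4 - (345/2)x^3 - (1665/8)x^2 - (2133/16)x - 567/16


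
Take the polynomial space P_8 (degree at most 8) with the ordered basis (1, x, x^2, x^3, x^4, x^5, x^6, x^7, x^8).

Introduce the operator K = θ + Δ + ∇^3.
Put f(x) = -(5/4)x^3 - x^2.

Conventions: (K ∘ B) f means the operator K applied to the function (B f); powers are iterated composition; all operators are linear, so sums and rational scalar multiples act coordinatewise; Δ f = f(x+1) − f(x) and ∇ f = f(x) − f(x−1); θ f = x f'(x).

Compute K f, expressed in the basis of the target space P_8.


the result is g(x) = -(15/4)x^3 - (23/4)x^2 - (23/4)x - 39/4

θ f = -(15/4)x^3 - 2x^2
Δ f = -(15/4)x^2 - (23/4)x - 9/4
∇ f = -(15/4)x^2 + (7/4)x - 1/4
∇ ∇ f = -(15/2)x + 11/2
∇ ∇ ∇ f = -15/2
(θ + Δ + ∇^3) f = -(15/4)x^3 - (23/4)x^2 - (23/4)x - 39/4


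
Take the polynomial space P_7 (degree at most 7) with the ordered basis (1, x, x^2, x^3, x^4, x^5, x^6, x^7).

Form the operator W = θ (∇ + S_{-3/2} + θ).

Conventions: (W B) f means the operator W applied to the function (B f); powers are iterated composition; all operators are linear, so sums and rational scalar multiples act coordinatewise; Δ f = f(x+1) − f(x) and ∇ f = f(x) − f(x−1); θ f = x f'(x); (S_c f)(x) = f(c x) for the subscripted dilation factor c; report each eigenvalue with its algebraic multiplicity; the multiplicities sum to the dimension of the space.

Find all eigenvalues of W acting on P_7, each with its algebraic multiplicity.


λ = -9037/128 (multiplicity 1), λ = -415/32 (multiplicity 1), λ = -9/8 (multiplicity 1), λ = -1/2 (multiplicity 1), λ = 0 (multiplicity 1), λ = 17/2 (multiplicity 1), λ = 145/4 (multiplicity 1), λ = 3339/32 (multiplicity 1)

image of 1: 0
image of x: -(1/2)x
image of x^2: (17/2)x^2 + 2x
image of x^3: -(9/8)x^3 + 6x^2 - 3x
image of x^4: (145/4)x^4 + 12x^3 - 12x^2 + 4x
image of x^5: -(415/32)x^5 + 20x^4 - 30x^3 + 20x^2 - 5x
image of x^6: (3339/32)x^6 + 30x^5 - 60x^4 + 60x^3 - 30x^2 + 6x
image of x^7: -(9037/128)x^7 + 42x^6 - 105x^5 + 140x^4 - 105x^3 + 42x^2 - 7x
the matrix is upper triangular; its diagonal is (0, -1/2, 17/2, -9/8, 145/4, -415/32, 3339/32, -9037/128)
for a triangular matrix the eigenvalues are the diagonal entries, with algebraic multiplicity their repetition count


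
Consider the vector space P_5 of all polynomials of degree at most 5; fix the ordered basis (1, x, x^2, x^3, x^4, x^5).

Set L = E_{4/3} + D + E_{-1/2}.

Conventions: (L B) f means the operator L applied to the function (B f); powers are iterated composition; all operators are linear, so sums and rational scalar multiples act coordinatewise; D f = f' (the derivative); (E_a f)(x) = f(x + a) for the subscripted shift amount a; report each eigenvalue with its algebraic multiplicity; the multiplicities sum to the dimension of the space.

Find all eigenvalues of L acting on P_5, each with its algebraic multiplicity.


image of 1: 2
image of x: 2x + 11/6
image of x^2: 2x^2 + (11/3)x + 73/36
image of x^3: 2x^3 + (11/2)x^2 + (73/12)x + 485/216
image of x^4: 2x^4 + (22/3)x^3 + (73/6)x^2 + (485/54)x + 4177/1296
image of x^5: 2x^5 + (55/6)x^4 + (365/18)x^3 + (2425/108)x^2 + (20885/1296)x + 32525/7776
the matrix is upper triangular; its diagonal is (2, 2, 2, 2, 2, 2)
for a triangular matrix the eigenvalues are the diagonal entries, with algebraic multiplicity their repetition count

λ = 2 (multiplicity 6)


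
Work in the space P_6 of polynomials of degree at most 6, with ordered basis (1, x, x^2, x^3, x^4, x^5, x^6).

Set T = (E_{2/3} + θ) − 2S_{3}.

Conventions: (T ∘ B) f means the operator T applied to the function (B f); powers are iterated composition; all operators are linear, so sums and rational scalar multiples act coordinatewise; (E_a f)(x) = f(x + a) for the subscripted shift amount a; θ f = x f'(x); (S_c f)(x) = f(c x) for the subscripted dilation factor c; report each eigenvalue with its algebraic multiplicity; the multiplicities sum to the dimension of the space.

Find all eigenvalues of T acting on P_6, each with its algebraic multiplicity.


λ = -1451 (multiplicity 1), λ = -480 (multiplicity 1), λ = -157 (multiplicity 1), λ = -50 (multiplicity 1), λ = -15 (multiplicity 1), λ = -4 (multiplicity 1), λ = -1 (multiplicity 1)

image of 1: -1
image of x: -4x + 2/3
image of x^2: -15x^2 + (4/3)x + 4/9
image of x^3: -50x^3 + 2x^2 + (4/3)x + 8/27
image of x^4: -157x^4 + (8/3)x^3 + (8/3)x^2 + (32/27)x + 16/81
image of x^5: -480x^5 + (10/3)x^4 + (40/9)x^3 + (80/27)x^2 + (80/81)x + 32/243
image of x^6: -1451x^6 + 4x^5 + (20/3)x^4 + (160/27)x^3 + (80/27)x^2 + (64/81)x + 64/729
the matrix is upper triangular; its diagonal is (-1, -4, -15, -50, -157, -480, -1451)
for a triangular matrix the eigenvalues are the diagonal entries, with algebraic multiplicity their repetition count


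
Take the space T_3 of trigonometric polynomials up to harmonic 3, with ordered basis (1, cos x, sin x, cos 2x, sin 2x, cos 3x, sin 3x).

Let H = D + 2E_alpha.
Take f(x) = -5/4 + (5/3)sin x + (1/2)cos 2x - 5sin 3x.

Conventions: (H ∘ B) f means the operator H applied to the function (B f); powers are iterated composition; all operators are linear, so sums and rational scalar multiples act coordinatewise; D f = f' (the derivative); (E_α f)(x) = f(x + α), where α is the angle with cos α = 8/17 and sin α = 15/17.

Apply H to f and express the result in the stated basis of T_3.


D f = (5/3)cos x - sin 2x - 15cos 3x
E_alpha f = -5/4 + (25/17)cos x + (40/51)sin x - (161/578)cos 2x - (120/289)sin 2x + (2475/4913)cos 3x + (24440/4913)sin 3x
(2E_alpha) f = -5/2 + (50/17)cos x + (80/51)sin x - (161/289)cos 2x - (240/289)sin 2x + (4950/4913)cos 3x + (48880/4913)sin 3x
(D + 2E_alpha) f = -5/2 + (235/51)cos x + (80/51)sin x - (161/289)cos 2x - (529/289)sin 2x - (68745/4913)cos 3x + (48880/4913)sin 3x

the result is g(x) = -5/2 + (235/51)cos x + (80/51)sin x - (161/289)cos 2x - (529/289)sin 2x - (68745/4913)cos 3x + (48880/4913)sin 3x


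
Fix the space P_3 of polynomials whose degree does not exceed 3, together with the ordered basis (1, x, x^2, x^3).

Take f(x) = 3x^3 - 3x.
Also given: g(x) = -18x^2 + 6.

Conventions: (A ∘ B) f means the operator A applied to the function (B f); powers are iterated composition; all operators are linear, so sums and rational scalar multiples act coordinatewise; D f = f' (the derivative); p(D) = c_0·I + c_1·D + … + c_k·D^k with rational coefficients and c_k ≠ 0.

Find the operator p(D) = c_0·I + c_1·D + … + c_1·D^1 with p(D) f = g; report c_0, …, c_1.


D^0 f = 3x^3 - 3x
D^1 f = 9x^2 - 3
matching coefficients of g against c_0 f + c_1 Df + … from the top degree down determines the c_i
solution: c_0 = 0, c_1 = -2

c_0 = 0, c_1 = -2


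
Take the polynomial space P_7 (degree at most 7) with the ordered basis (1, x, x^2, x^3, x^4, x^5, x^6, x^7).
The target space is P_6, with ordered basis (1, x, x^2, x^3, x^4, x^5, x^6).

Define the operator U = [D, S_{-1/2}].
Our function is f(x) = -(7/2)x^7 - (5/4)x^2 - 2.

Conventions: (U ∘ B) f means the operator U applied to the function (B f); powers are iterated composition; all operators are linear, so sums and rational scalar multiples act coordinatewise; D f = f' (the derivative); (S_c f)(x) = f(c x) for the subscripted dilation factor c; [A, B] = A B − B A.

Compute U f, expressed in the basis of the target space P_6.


S_{-1/2} f = (7/256)x^7 - (5/16)x^2 - 2
D S_{-1/2} f = (49/256)x^6 - (5/8)x
D f = -(49/2)x^6 - (5/2)x
S_{-1/2} D f = -(49/128)x^6 + (5/4)x
[D, S_{-1/2}] f = (147/256)x^6 - (15/8)x

the image equals g(x) = (147/256)x^6 - (15/8)x


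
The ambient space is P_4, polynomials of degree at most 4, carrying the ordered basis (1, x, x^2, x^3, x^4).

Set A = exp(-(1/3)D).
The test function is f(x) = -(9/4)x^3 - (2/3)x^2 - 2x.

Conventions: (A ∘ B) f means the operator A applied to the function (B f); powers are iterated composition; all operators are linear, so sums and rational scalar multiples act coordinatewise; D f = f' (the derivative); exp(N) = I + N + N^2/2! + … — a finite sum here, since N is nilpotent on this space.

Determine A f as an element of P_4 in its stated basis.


the result is g(x) = -(9/4)x^3 + (19/12)x^2 - (83/36)x + 73/108

order-1 term: (9/4)x^2 + (4/9)x + 2/3
order-2 term: -(3/4)x - 2/27
order-3 term: 1/12
the series for exp(-(1/3)D) f terminates at order 3
exp(-(1/3)D) f = -(9/4)x^3 + (19/12)x^2 - (83/36)x + 73/108


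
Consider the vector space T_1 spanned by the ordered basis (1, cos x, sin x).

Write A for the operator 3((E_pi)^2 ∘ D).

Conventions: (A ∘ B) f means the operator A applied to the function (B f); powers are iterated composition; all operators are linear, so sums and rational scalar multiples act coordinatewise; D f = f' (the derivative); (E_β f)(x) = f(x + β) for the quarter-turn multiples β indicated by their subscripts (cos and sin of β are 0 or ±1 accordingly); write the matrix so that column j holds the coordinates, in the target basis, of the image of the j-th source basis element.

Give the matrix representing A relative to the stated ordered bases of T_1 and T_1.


image of 1: 0
image of cos x: -3sin x
image of sin x: 3cos x
each image's coordinates form column j of the matrix

the matrix is [[0, 0, 0]; [0, 0, 3]; [0, -3, 0]] (rows listed top to bottom)


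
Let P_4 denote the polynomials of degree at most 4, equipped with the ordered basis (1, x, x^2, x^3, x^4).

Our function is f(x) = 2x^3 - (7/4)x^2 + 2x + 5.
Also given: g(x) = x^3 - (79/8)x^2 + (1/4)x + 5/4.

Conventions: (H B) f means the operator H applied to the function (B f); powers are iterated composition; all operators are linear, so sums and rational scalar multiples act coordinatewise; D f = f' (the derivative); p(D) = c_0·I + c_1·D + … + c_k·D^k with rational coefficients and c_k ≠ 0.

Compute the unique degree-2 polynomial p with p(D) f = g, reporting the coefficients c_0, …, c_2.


c_0 = 1/2, c_1 = -3/2, c_2 = -1/2

D^0 f = 2x^3 - (7/4)x^2 + 2x + 5
D^1 f = 6x^2 - (7/2)x + 2
D^2 f = 12x - 7/2
matching coefficients of g against c_0 f + c_1 Df + … from the top degree down determines the c_i
solution: c_0 = 1/2, c_1 = -3/2, c_2 = -1/2


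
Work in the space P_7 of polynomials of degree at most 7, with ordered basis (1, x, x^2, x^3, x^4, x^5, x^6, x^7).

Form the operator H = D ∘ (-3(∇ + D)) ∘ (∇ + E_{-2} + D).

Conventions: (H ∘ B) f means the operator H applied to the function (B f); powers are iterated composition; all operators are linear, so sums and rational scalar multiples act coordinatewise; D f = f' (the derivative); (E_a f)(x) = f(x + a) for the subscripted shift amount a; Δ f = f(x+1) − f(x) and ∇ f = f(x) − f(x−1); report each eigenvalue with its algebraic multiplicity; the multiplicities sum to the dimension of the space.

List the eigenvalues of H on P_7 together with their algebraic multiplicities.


image of 1: 0
image of x: 0
image of x^2: -12
image of x^3: -36x + 9
image of x^4: -72x^2 + 36x - 228
image of x^5: -120x^3 + 90x^2 - 1140x + 1125
image of x^6: -180x^4 + 180x^3 - 3420x^2 + 6750x - 4518
image of x^7: -252x^5 + 315x^4 - 7980x^3 + 23625x^2 - 31626x + 16443
the matrix is upper triangular; its diagonal is (0, 0, 0, 0, 0, 0, 0, 0)
for a triangular matrix the eigenvalues are the diagonal entries, with algebraic multiplicity their repetition count

λ = 0 (multiplicity 8)


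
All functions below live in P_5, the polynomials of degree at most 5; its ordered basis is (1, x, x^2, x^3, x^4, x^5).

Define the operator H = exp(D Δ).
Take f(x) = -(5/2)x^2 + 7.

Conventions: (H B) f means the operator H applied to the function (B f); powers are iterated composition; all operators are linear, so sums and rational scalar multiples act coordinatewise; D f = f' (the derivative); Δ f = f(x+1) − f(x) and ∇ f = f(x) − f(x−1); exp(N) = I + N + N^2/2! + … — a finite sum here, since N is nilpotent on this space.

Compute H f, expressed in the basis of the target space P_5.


the image equals g(x) = -(5/2)x^2 + 2

order-1 term: -5
the series for exp(D Δ) f terminates at order 1
exp(D Δ) f = -(5/2)x^2 + 2


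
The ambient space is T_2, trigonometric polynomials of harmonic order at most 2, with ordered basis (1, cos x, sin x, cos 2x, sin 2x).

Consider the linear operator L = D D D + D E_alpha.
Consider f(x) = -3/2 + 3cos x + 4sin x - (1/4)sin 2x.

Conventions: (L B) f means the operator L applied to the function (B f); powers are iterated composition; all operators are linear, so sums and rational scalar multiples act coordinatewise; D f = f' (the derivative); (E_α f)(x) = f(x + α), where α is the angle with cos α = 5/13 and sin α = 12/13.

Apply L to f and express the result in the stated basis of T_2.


the image equals g(x) = -(68/13)cos x - (24/13)sin x + (795/338)cos 2x + (60/169)sin 2x

D f = 4cos x - 3sin x - (1/2)cos 2x
D D f = -3cos x - 4sin x + sin 2x
D D D f = -4cos x + 3sin x + 2cos 2x
E_alpha f = -3/2 + (63/13)cos x - (16/13)sin x - (30/169)cos 2x + (119/676)sin 2x
D E_alpha f = -(16/13)cos x - (63/13)sin x + (119/338)cos 2x + (60/169)sin 2x
(D D D + D E_alpha) f = -(68/13)cos x - (24/13)sin x + (795/338)cos 2x + (60/169)sin 2x


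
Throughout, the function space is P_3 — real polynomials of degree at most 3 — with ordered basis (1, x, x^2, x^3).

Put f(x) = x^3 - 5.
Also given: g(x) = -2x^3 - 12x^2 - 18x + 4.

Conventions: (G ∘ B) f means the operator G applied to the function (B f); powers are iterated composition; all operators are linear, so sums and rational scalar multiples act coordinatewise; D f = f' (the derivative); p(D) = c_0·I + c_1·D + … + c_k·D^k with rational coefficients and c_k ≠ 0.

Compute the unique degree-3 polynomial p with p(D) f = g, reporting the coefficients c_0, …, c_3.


D^0 f = x^3 - 5
D^1 f = 3x^2
D^2 f = 6x
D^3 f = 6
matching coefficients of g against c_0 f + c_1 Df + … from the top degree down determines the c_i
solution: c_0 = -2, c_1 = -4, c_2 = -3, c_3 = -1

p(D) = -2·I − 4·D − 3·D^2 − D^3, i.e. c_0 = -2, c_1 = -4, c_2 = -3, c_3 = -1


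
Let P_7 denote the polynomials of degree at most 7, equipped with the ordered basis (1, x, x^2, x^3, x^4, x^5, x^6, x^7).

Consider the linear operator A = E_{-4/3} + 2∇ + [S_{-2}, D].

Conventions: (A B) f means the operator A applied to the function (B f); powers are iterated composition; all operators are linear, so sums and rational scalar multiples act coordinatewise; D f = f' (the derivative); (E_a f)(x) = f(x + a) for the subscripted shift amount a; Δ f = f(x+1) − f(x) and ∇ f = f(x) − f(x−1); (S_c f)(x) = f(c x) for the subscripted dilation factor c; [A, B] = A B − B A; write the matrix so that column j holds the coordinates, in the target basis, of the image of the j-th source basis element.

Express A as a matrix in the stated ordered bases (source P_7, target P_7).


the matrix is [[1, 11/3, -2/9, -10/27, 94/81, -538/243, 2638/729, -12010/2187]; [0, 1, -32/3, -2/3, -40/27, 470/81, -1076/81, 18466/729]; [0, 0, 1, 38, -4/3, -100/27, 470/27, -3766/81]; [0, 0, 0, 1, -280/3, -20/9, -200/27, 3290/81]; [0, 0, 0, 0, 1, 730/3, -10/3, -350/27]; [0, 0, 0, 0, 0, 1, -572, -14/3]; [0, 0, 0, 0, 0, 0, 1, 4046/3]; [0, 0, 0, 0, 0, 0, 0, 1]] (rows listed top to bottom)

image of 1: 1
image of x: x + 11/3
image of x^2: x^2 - (32/3)x - 2/9
image of x^3: x^3 + 38x^2 - (2/3)x - 10/27
image of x^4: x^4 - (280/3)x^3 - (4/3)x^2 - (40/27)x + 94/81
image of x^5: x^5 + (730/3)x^4 - (20/9)x^3 - (100/27)x^2 + (470/81)x - 538/243
image of x^6: x^6 - 572x^5 - (10/3)x^4 - (200/27)x^3 + (470/27)x^2 - (1076/81)x + 2638/729
image of x^7: x^7 + (4046/3)x^6 - (14/3)x^5 - (350/27)x^4 + (3290/81)x^3 - (3766/81)x^2 + (18466/729)x - 12010/2187
each image's coordinates form column j of the matrix


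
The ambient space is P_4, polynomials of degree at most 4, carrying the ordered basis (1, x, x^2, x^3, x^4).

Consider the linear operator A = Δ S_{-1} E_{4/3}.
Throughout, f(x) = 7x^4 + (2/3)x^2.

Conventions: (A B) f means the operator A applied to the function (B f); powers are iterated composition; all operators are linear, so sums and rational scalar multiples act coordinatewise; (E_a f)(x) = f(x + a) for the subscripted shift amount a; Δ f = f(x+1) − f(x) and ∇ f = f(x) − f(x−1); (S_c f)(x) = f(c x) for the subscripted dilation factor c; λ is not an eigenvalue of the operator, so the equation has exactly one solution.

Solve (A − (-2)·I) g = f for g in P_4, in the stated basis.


write g with unknown coordinates in the stated basis and equate coefficients in (A − (-2)·I) g = f
solving from the highest basis element down gives g = (7/2)x^4 - 7x^3 + (22/3)x^2 - (37/6)x + 10/27
check: A g = 14x^3 - 14x^2 + (37/3)x - 20/27
so A g − (-2)·g = 7x^4 + (2/3)x^2 = f ✓

the result is g(x) = (7/2)x^4 - 7x^3 + (22/3)x^2 - (37/6)x + 10/27


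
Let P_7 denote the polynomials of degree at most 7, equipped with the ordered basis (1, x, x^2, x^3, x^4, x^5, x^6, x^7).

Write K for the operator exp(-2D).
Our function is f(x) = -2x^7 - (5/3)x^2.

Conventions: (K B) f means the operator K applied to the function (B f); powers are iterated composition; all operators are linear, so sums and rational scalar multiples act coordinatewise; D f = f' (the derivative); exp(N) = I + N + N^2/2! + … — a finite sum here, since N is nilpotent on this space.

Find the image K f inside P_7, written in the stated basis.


g(x) = -2x^7 + 28x^6 - 168x^5 + 560x^4 - 1120x^3 + (4027/3)x^2 - (2668/3)x + 748/3

order-1 term: 28x^6 + (20/3)x
order-2 term: -168x^5 - 20/3
order-3 term: 560x^4
order-4 term: -1120x^3
order-5 term: 1344x^2
order-6 term: -896x
order-7 term: 256
the series for exp(-2D) f terminates at order 7
exp(-2D) f = -2x^7 + 28x^6 - 168x^5 + 560x^4 - 1120x^3 + (4027/3)x^2 - (2668/3)x + 748/3


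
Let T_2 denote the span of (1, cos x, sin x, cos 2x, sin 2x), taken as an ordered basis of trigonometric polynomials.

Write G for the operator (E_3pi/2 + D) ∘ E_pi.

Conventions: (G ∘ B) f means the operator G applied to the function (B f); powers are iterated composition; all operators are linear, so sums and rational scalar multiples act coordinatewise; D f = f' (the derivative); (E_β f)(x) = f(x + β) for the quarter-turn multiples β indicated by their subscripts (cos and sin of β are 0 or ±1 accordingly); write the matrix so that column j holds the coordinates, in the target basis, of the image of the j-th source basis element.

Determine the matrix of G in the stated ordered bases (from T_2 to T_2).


image of 1: 1
image of cos x: 0
image of sin x: 0
image of cos 2x: -cos 2x - 2sin 2x
image of sin 2x: 2cos 2x - sin 2x
each image's coordinates form column j of the matrix

the matrix is [[1, 0, 0, 0, 0]; [0, 0, 0, 0, 0]; [0, 0, 0, 0, 0]; [0, 0, 0, -1, 2]; [0, 0, 0, -2, -1]] (rows listed top to bottom)


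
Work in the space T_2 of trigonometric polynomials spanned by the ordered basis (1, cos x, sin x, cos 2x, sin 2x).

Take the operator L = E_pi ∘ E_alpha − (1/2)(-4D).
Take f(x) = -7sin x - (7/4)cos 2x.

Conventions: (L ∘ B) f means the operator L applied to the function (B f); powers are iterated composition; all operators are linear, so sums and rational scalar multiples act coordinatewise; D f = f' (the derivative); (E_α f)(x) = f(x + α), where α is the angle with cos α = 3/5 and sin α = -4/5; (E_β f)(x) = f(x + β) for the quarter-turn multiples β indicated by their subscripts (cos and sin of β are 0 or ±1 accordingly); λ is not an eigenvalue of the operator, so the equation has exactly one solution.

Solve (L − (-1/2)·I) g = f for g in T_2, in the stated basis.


the result is g(x) = (392/157)cos x + (14/157)sin x - (77/1858)cos 2x - (532/929)sin 2x

write g with unknown coordinates in the stated basis and equate coefficients in (L − (-1/2)·I) g = f
solving from the highest basis element down gives g = (392/157)cos x + (14/157)sin x - (77/1858)cos 2x - (532/929)sin 2x
check: L g = -(196/157)cos x - (1106/157)sin x - (3213/1858)cos 2x + (266/929)sin 2x
so L g − (-1/2)·g = -7sin x - (7/4)cos 2x = f ✓


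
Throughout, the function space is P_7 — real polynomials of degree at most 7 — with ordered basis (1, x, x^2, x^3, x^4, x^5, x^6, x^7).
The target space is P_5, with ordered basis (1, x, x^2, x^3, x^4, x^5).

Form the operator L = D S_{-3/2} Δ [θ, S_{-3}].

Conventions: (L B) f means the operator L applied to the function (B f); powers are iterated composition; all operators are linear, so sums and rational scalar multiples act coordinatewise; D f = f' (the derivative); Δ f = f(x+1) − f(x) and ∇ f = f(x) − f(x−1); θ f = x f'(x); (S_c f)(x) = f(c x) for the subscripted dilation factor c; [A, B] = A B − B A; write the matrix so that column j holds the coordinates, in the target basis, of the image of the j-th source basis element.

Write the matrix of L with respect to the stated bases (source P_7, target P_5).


the matrix is [[0, 0, 0, 0, 0, 0, 0, 0]; [0, 0, 0, 0, 0, 0, 0, 0]; [0, 0, 0, 0, 0, 0, 0, 0]; [0, 0, 0, 0, 0, 0, 0, 0]; [0, 0, 0, 0, 0, 0, 0, 0]; [0, 0, 0, 0, 0, 0, 0, 0]] (rows listed top to bottom)

image of 1: 0
image of x: 0
image of x^2: 0
image of x^3: 0
image of x^4: 0
image of x^5: 0
image of x^6: 0
image of x^7: 0
each image's coordinates form column j of the matrix


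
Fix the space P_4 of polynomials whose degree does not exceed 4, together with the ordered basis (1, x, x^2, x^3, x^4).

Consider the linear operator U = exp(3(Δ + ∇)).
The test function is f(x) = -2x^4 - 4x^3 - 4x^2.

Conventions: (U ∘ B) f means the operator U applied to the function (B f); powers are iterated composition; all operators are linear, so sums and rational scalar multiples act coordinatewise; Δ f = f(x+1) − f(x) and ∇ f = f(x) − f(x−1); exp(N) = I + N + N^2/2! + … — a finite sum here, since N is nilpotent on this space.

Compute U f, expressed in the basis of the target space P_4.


order-1 term: -48x^3 - 72x^2 - 96x - 24
order-2 term: -432x^2 - 432x - 432
order-3 term: -1728x - 864
order-4 term: -2592
the series for exp(3(Δ + ∇)) f terminates at order 4
exp(3(Δ + ∇)) f = -2x^4 - 52x^3 - 508x^2 - 2256x - 3912

g(x) = -2x^4 - 52x^3 - 508x^2 - 2256x - 3912


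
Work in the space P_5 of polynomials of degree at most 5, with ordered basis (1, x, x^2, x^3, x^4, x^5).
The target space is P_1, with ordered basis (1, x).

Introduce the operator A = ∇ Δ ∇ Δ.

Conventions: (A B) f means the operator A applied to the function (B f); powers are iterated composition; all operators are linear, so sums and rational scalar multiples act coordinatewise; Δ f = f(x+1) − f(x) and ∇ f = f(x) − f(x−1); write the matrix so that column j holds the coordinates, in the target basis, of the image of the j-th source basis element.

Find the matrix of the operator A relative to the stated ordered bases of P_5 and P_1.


image of 1: 0
image of x: 0
image of x^2: 0
image of x^3: 0
image of x^4: 24
image of x^5: 120x
each image's coordinates form column j of the matrix

the matrix is [[0, 0, 0, 0, 24, 0]; [0, 0, 0, 0, 0, 120]] (rows listed top to bottom)


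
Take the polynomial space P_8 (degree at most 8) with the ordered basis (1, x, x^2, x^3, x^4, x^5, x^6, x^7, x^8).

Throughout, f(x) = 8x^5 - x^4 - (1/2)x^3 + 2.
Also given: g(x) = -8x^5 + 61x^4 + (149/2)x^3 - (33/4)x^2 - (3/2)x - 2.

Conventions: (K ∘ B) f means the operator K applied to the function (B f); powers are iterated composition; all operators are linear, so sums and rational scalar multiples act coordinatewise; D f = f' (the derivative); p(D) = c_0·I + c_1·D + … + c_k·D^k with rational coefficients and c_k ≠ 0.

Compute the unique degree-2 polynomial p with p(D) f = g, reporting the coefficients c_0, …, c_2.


D^0 f = 8x^5 - x^4 - (1/2)x^3 + 2
D^1 f = 40x^4 - 4x^3 - (3/2)x^2
D^2 f = 160x^3 - 12x^2 - 3x
matching coefficients of g against c_0 f + c_1 Df + … from the top degree down determines the c_i
solution: c_0 = -1, c_1 = 3/2, c_2 = 1/2

p(D) = -I + (3/2)·D + (1/2)·D^2, i.e. c_0 = -1, c_1 = 3/2, c_2 = 1/2


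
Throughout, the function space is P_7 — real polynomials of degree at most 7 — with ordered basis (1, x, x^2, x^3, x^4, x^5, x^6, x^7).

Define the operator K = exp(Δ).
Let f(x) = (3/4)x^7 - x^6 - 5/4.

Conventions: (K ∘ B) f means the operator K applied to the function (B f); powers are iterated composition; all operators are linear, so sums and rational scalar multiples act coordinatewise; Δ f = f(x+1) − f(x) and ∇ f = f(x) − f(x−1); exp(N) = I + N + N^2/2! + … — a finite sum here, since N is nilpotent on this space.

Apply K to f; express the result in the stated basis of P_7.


the image equals g(x) = (3/4)x^7 + (17/4)x^6 + (51/2)x^5 + (405/4)x^4 + (1175/4)x^3 + 594x^2 + (3015/4)x + 907/2

order-1 term: (21/4)x^6 + (39/4)x^5 + (45/4)x^4 + (25/4)x^3 + (3/4)x^2 - (3/4)x - 1/4
order-2 term: (63/4)x^5 + (255/4)x^4 + (495/4)x^3 + (525/4)x^2 + (291/4)x + 65/4
order-3 term: (105/4)x^4 + (275/2)x^3 + (1215/4)x^2 + (645/2)x + 543/4
order-4 term: (105/4)x^3 + (285/2)x^2 + (1125/4)x + 395/2
order-5 term: (63/4)x^2 + (291/4)x + 90
order-6 term: (21/4)x + 59/4
order-7 term: 3/4
the series for exp(Δ) f terminates at order 7
exp(Δ) f = (3/4)x^7 + (17/4)x^6 + (51/2)x^5 + (405/4)x^4 + (1175/4)x^3 + 594x^2 + (3015/4)x + 907/2


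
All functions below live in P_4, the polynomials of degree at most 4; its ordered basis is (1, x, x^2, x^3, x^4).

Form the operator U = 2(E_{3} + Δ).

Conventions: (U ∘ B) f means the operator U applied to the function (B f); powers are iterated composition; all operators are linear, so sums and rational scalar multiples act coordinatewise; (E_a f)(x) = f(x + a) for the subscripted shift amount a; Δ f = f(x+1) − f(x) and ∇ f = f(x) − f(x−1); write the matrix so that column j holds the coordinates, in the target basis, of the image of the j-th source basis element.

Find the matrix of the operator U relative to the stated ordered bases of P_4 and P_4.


image of 1: 2
image of x: 2x + 8
image of x^2: 2x^2 + 16x + 20
image of x^3: 2x^3 + 24x^2 + 60x + 56
image of x^4: 2x^4 + 32x^3 + 120x^2 + 224x + 164
each image's coordinates form column j of the matrix

the matrix is [[2, 8, 20, 56, 164]; [0, 2, 16, 60, 224]; [0, 0, 2, 24, 120]; [0, 0, 0, 2, 32]; [0, 0, 0, 0, 2]] (rows listed top to bottom)


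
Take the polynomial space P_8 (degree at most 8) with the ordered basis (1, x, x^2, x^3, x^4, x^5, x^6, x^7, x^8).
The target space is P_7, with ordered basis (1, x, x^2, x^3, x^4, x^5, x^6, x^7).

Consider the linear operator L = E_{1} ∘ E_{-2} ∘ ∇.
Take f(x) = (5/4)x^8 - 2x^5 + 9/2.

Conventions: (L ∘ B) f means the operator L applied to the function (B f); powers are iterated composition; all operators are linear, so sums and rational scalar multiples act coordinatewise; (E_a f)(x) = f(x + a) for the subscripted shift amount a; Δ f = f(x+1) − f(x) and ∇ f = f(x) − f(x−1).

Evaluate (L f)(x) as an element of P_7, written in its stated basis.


∇ f = 10x^7 - 35x^6 + 70x^5 - (195/2)x^4 + 90x^3 - 55x^2 + 20x - 13/4
E_{-2} ∇ f = 10x^7 - 175x^6 + 1330x^5 - (11395/2)x^4 + 14870x^3 - 23655x^2 + 21240x - 33213/4
E_{1} E_{-2} ∇ f = 10x^7 - 105x^6 + 490x^5 - (2645/2)x^4 + 2230x^3 - 2345x^2 + 1420x - 1523/4

the image equals g(x) = 10x^7 - 105x^6 + 490x^5 - (2645/2)x^4 + 2230x^3 - 2345x^2 + 1420x - 1523/4


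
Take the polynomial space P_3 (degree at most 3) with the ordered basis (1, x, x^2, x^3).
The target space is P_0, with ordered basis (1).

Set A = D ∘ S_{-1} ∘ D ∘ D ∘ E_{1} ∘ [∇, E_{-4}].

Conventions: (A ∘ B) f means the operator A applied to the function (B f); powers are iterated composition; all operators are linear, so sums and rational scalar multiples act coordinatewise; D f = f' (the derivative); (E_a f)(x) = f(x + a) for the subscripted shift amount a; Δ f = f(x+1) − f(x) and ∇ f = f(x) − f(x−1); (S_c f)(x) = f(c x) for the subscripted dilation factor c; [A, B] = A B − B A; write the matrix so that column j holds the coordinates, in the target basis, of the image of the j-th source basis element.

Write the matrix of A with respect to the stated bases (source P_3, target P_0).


the matrix is [[0, 0, 0, 0]] (rows listed top to bottom)

image of 1: 0
image of x: 0
image of x^2: 0
image of x^3: 0
each image's coordinates form column j of the matrix


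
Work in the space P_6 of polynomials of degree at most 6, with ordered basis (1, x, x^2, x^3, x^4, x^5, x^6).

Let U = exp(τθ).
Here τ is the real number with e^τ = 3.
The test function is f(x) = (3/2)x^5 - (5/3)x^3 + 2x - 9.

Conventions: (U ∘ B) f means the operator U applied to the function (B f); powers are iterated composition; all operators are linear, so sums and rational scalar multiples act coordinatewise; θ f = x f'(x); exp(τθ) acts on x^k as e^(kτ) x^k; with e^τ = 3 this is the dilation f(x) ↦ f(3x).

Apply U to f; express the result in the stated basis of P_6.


g(x) = (729/2)x^5 - 45x^3 + 6x - 9

exp(τθ) x^k = e^(kτ) x^k; with e^τ = 3 this sends x^k to 3^k x^k
x ↦ 3 x
x^3 ↦ 27 x^3
x^5 ↦ 243 x^5
applying this coordinatewise to f: exp(τθ) f = (729/2)x^5 - 45x^3 + 6x - 9


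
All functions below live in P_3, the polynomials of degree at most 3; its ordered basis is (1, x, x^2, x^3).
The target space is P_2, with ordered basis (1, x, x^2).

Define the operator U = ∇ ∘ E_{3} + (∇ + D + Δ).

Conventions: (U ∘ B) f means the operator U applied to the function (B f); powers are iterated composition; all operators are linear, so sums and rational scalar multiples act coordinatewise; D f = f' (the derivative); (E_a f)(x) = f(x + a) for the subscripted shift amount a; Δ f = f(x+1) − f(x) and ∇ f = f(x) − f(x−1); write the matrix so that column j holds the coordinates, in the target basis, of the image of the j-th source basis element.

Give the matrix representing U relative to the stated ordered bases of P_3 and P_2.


the matrix is [[0, 4, 5, 21]; [0, 0, 8, 15]; [0, 0, 0, 12]] (rows listed top to bottom)

image of 1: 0
image of x: 4
image of x^2: 8x + 5
image of x^3: 12x^2 + 15x + 21
each image's coordinates form column j of the matrix


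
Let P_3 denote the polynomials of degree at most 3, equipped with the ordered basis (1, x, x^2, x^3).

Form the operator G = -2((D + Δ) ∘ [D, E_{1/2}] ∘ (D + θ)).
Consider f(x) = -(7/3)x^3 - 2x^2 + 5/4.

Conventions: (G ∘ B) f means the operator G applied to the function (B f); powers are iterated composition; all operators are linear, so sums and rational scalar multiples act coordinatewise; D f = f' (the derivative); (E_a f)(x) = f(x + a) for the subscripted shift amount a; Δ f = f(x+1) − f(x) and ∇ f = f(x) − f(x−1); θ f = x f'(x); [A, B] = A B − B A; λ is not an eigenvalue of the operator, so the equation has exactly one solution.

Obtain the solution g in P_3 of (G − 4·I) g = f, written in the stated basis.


write g with unknown coordinates in the stated basis and equate coefficients in (G − 4·I) g = f
solving from the highest basis element down gives g = (7/12)x^3 + (1/2)x^2 - 5/16
check: G g = 0
so G g − 4·g = -(7/3)x^3 - 2x^2 + 5/4 = f ✓

the image equals g(x) = (7/12)x^3 + (1/2)x^2 - 5/16


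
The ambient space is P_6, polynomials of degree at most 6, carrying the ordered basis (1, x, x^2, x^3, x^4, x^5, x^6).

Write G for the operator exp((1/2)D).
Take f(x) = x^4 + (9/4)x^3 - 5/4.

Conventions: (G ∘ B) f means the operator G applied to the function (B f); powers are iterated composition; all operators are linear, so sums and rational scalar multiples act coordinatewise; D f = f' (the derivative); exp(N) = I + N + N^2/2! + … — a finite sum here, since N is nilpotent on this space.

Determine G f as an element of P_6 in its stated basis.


order-1 term: 2x^3 + (27/8)x^2
order-2 term: (3/2)x^2 + (27/16)x
order-3 term: (1/2)x + 9/32
order-4 term: 1/16
the series for exp((1/2)D) f terminates at order 4
exp((1/2)D) f = x^4 + (17/4)x^3 + (39/8)x^2 + (35/16)x - 29/32

g(x) = x^4 + (17/4)x^3 + (39/8)x^2 + (35/16)x - 29/32


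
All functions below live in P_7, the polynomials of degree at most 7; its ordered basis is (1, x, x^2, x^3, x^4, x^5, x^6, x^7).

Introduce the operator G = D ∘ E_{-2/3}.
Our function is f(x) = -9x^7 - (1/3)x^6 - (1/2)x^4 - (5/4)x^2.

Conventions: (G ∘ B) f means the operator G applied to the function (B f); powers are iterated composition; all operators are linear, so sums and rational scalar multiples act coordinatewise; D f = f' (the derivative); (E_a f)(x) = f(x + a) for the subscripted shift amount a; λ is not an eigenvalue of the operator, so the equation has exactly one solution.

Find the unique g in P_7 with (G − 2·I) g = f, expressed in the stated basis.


write g with unknown coordinates in the stated basis and equate coefficients in (G − 2·I) g = f
solving from the highest basis element down gives g = (9/2)x^7 + (191/12)x^6 - (61/4)x^5 - (2209/24)x^4 + (1313/36)x^3 + (12259/54)x^2 - (929/81)x - 22030/243
check: G g = (63/2)x^6 - (61/2)x^5 - (2215/12)x^4 + (1313/18)x^3 + (48901/108)x^2 - (1858/81)x - 44060/243
so G g − 2·g = -9x^7 - (1/3)x^6 - (1/2)x^4 - (5/4)x^2 = f ✓

the result is g(x) = (9/2)x^7 + (191/12)x^6 - (61/4)x^5 - (2209/24)x^4 + (1313/36)x^3 + (12259/54)x^2 - (929/81)x - 22030/243


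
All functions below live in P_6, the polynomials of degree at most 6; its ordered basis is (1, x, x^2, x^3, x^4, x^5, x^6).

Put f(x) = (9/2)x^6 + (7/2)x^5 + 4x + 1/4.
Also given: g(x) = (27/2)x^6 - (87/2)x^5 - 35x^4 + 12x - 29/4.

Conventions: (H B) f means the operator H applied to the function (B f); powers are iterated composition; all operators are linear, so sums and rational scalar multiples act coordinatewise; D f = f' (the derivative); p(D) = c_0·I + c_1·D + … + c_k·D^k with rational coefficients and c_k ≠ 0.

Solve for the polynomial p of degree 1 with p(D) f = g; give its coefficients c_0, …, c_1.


p(D) = 3·I − 2·D, i.e. c_0 = 3, c_1 = -2

D^0 f = (9/2)x^6 + (7/2)x^5 + 4x + 1/4
D^1 f = 27x^5 + (35/2)x^4 + 4
matching coefficients of g against c_0 f + c_1 Df + … from the top degree down determines the c_i
solution: c_0 = 3, c_1 = -2


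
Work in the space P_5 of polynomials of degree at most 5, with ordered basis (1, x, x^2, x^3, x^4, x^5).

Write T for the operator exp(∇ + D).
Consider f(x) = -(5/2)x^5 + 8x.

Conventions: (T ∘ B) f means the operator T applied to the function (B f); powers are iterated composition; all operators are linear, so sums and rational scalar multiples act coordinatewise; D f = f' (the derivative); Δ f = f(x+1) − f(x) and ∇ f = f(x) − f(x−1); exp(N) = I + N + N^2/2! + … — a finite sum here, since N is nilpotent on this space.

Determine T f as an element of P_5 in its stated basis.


order-1 term: -25x^4 + 25x^3 - 25x^2 + (25/2)x + 27/2
order-2 term: -100x^3 + 150x^2 - (275/2)x + 50
order-3 term: -200x^2 + 300x - 175
order-4 term: -200x + 200
order-5 term: -80
the series for exp(∇ + D) f terminates at order 5
exp(∇ + D) f = -(5/2)x^5 - 25x^4 - 75x^3 - 75x^2 - 17x + 17/2

the image equals g(x) = -(5/2)x^5 - 25x^4 - 75x^3 - 75x^2 - 17x + 17/2


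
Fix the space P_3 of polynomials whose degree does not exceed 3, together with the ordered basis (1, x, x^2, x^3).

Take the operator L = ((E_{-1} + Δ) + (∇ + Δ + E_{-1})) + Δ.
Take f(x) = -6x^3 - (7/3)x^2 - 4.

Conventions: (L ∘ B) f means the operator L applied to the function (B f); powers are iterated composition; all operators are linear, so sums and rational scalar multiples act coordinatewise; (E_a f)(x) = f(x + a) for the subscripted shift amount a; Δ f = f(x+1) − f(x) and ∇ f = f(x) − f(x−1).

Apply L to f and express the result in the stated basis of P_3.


E_{-1} f = -6x^3 + (47/3)x^2 - (40/3)x - 1/3
Δ f = -18x^2 - (68/3)x - 25/3
(E_{-1} + Δ) f = -6x^3 - (7/3)x^2 - 36x - 26/3
∇ f = -18x^2 + (40/3)x - 11/3
Δ f = -18x^2 - (68/3)x - 25/3
E_{-1} f = -6x^3 + (47/3)x^2 - (40/3)x - 1/3
(∇ + Δ + E_{-1}) f = -6x^3 - (61/3)x^2 - (68/3)x - 37/3
((E_{-1} + Δ) + (∇ + Δ + E_{-1})) f = -12x^3 - (68/3)x^2 - (176/3)x - 21
Δ f = -18x^2 - (68/3)x - 25/3
(((E_{-1} + Δ) + (∇ + Δ + E_{-1})) + Δ) f = -12x^3 - (122/3)x^2 - (244/3)x - 88/3

g(x) = -12x^3 - (122/3)x^2 - (244/3)x - 88/3


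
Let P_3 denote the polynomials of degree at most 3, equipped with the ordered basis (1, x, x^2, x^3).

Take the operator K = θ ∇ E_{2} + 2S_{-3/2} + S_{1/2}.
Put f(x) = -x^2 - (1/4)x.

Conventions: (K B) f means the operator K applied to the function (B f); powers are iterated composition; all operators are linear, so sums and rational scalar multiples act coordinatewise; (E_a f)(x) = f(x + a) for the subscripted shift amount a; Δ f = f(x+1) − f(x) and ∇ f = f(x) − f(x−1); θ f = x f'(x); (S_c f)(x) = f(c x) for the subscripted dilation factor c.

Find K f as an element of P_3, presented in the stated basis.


g(x) = -(19/4)x^2 - (11/8)x

E_{2} f = -x^2 - (17/4)x - 9/2
∇ E_{2} f = -2x - 13/4
θ ∇ E_{2} f = -2x
S_{-3/2} f = -(9/4)x^2 + (3/8)x
(2S_{-3/2}) f = -(9/2)x^2 + (3/4)x
S_{1/2} f = -(1/4)x^2 - (1/8)x
(θ ∇ E_{2} + 2S_{-3/2} + S_{1/2}) f = -(19/4)x^2 - (11/8)x


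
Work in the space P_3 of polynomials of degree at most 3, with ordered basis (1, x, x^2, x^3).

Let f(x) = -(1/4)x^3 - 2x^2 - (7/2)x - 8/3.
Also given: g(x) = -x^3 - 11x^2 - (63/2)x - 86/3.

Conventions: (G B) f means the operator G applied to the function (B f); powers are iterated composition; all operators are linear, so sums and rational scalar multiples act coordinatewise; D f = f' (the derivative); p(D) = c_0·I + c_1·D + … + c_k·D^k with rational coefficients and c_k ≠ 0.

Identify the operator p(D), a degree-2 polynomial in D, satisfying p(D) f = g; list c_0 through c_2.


D^0 f = -(1/4)x^3 - 2x^2 - (7/2)x - 8/3
D^1 f = -(3/4)x^2 - 4x - 7/2
D^2 f = -(3/2)x - 4
matching coefficients of g against c_0 f + c_1 Df + … from the top degree down determines the c_i
solution: c_0 = 4, c_1 = 4, c_2 = 1

c_0 = 4, c_1 = 4, c_2 = 1
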